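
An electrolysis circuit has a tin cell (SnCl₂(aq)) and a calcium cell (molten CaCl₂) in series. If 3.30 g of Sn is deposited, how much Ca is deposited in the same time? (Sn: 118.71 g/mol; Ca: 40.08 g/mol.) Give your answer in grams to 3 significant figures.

1.11 g

n(Sn) = 3.30 / 118.71 = 0.02780 mol
Sn²⁺ + 2e⁻ → Sn, so n(e⁻) = 2 × 0.02780 = 0.05560 mol
Same current for the same time ⇒ same n(e⁻) = 0.05560 mol in both cells.
Ca²⁺ + 2e⁻ → Ca, so n(Ca) = 0.05560 / 2 = 0.02780 mol
m(Ca) = 0.02780 × 40.08 = 1.11 g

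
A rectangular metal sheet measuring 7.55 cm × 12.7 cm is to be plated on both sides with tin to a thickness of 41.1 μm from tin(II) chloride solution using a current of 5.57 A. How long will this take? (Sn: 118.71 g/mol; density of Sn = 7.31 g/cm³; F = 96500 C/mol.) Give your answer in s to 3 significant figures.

Plated area = 2 × 7.55 × 12.7 = 191.8 cm²
Volume = 191.8 × 41.1×10⁻⁴ cm = 0.7883 cm³
m(Sn) = 0.7883 × 7.31 = 5.762 g
n(Sn) = 5.762 / 118.71 = 0.04854 mol; n(e⁻) = 2 × 0.04854 = 0.09708 mol
Q = 0.09708 × 96500 = 9368 C
t = 9368 / 5.57 = 1682 s

1680 s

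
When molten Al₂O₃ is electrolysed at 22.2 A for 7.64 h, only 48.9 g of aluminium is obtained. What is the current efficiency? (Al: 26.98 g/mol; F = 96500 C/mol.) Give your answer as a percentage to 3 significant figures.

85.9%

Q = 22.2 × 27504 = 6.106×10^5 C
n(e⁻) = 6.106×10^5 / 96500 = 6.327 mol
Al³⁺ + 3e⁻ → Al, so theoretical n(Al) = 2.109 mol → 56.90 g
Efficiency = 48.9 / 56.90 = 0.8594 = 85.9%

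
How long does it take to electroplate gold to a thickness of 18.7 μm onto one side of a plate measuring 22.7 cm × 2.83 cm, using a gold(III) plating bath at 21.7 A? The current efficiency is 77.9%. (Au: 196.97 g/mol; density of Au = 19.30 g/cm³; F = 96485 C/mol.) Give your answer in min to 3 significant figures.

3.36 min

Plated area = 22.7 × 2.83 = 64.24 cm²
Volume = 64.24 × 18.7×10⁻⁴ cm = 0.1201 cm³
m(Au) = 0.1201 × 19.30 = 2.318 g
n(Au) = 2.318 / 196.97 = 0.01177 mol; n(e⁻) = 3 × 0.01177 = 0.03531 mol
Q = 0.03531 × 96485 / 0.779 = 4373 C
t = 4373 / 21.7 = 201.5 s = 3.36 min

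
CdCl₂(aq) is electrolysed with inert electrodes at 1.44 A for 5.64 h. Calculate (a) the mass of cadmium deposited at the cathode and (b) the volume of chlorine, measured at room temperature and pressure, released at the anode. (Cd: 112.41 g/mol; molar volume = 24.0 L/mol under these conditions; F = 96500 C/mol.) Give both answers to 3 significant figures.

Q = 1.44 × 20304 = 29240 C; n(e⁻) = 29240 / 96500 = 0.3030 mol
Cathode: Cd²⁺ + 2e⁻ → Cd → n(Cd) = 0.3030/2 = 0.1515 mol → 17.0 g
Anode: 2Cl⁻ → Cl₂ + 2e⁻ → n(Cl₂) = 0.3030/2 = 0.1515 mol → 3.64 L

17.0 g Cd; 3.64 L Cl₂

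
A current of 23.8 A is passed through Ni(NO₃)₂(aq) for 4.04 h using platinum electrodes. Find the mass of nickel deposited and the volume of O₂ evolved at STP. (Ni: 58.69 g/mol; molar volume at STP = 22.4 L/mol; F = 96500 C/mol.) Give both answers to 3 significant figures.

Q = 23.8 × 14544 = 3.461×10^5 C; n(e⁻) = 3.461×10^5 / 96500 = 3.587 mol
Cathode: Ni²⁺ + 2e⁻ → Ni → n(Ni) = 3.587/2 = 1.794 mol → 105 g
Anode: 2H₂O → O₂ + 4H⁺ + 4e⁻ → n(O₂) = 3.587/4 = 0.8968 mol → 20.1 L

105 g Ni; 20.1 L O₂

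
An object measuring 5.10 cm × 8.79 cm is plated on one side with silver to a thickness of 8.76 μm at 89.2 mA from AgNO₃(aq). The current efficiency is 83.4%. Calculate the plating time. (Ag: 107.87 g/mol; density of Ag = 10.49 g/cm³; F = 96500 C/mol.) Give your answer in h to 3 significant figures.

1.38 h

Plated area = 5.10 × 8.79 = 44.83 cm²
Volume = 44.83 × 8.76×10⁻⁴ cm = 0.03927 cm³
m(Ag) = 0.03927 × 10.49 = 0.4119 g
n(Ag) = 0.4119 / 107.87 = 0.003818 mol; n(e⁻) = 0.003818 mol
Q = 0.003818 × 96500 / 0.834 = 441.8 C
t = 441.8 / 0.0892 = 4953 s = 1.38 h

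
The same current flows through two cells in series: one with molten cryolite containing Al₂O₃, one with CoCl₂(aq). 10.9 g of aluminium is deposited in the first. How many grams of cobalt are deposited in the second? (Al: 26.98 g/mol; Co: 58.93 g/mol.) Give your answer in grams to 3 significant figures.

n(Al) = 10.9 / 26.98 = 0.4040 mol
Al³⁺ + 3e⁻ → Al, so n(e⁻) = 3 × 0.4040 = 1.212 mol
Same current for the same time ⇒ same n(e⁻) = 1.212 mol in both cells.
Co²⁺ + 2e⁻ → Co, so n(Co) = 1.212 / 2 = 0.6060 mol
m(Co) = 0.6060 × 58.93 = 35.7 g

35.7 g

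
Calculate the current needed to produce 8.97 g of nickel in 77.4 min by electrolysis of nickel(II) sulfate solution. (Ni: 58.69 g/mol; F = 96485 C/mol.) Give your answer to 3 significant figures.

6.35 A

n(Ni) = 8.97 / 58.69 = 0.1528 mol
Ni²⁺ + 2e⁻ → Ni, so n(e⁻) = 2 × 0.1528 = 0.3056 mol
Q = 0.3056 × 96485 = 29490 C
I = Q / t = 29490 / 4644 s = 6.35 A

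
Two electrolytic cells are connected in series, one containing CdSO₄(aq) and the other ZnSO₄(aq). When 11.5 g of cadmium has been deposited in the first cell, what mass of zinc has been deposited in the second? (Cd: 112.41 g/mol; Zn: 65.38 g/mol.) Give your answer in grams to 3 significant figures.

6.69 g

n(Cd) = 11.5 / 112.41 = 0.1023 mol
Cd²⁺ + 2e⁻ → Cd, so n(e⁻) = 2 × 0.1023 = 0.2046 mol
Same current for the same time ⇒ same n(e⁻) = 0.2046 mol in both cells.
Zn²⁺ + 2e⁻ → Zn, so n(Zn) = 0.2046 / 2 = 0.1023 mol
m(Zn) = 0.1023 × 65.38 = 6.69 g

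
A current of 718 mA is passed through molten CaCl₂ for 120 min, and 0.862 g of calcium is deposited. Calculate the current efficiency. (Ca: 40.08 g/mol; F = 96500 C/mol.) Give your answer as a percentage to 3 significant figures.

Q = 0.718 × 7200 = 5170 C
n(e⁻) = 5170 / 96500 = 0.05358 mol
Ca²⁺ + 2e⁻ → Ca, so theoretical n(Ca) = 0.02679 mol → 1.074 g
Efficiency = 0.862 / 1.074 = 0.8026 = 80.3%

80.3%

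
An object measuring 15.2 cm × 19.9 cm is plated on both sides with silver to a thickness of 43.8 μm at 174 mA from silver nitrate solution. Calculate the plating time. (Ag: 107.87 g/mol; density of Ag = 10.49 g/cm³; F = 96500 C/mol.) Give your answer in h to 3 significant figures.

Plated area = 2 × 15.2 × 19.9 = 605.0 cm²
Volume = 605.0 × 43.8×10⁻⁴ cm = 2.650 cm³
m(Ag) = 2.650 × 10.49 = 27.80 g
n(Ag) = 27.80 / 107.87 = 0.2577 mol; n(e⁻) = 0.2577 mol
Q = 0.2577 × 96500 = 24870 C
t = 24870 / 0.174 = 1.429×10^5 s = 39.7 h

39.7 h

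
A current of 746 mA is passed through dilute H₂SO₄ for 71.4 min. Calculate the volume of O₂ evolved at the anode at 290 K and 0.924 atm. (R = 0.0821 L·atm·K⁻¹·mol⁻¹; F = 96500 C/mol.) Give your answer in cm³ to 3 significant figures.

213 cm³

Q = 0.746 A × 4284 s = 3196 C
n(e⁻) = Q/F = 3196/96500 = 0.03312 mol
2H₂O → O₂ + 4H⁺ + 4e⁻, so n(O₂) = 0.03312 / 4 = 0.008280 mol
V = nRT/P = 0.008280 × 0.0821 × 290 / 0.924 = 0.2134 L
= 213 cm³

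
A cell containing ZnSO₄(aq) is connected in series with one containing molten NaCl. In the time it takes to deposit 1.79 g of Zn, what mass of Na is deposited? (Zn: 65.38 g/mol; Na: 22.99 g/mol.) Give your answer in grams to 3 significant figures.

1.26 g

n(Zn) = 1.79 / 65.38 = 0.02738 mol
Zn²⁺ + 2e⁻ → Zn, so n(e⁻) = 2 × 0.02738 = 0.05476 mol
In series, the same 0.05476 mol of electrons flows through the second cell.
Na⁺ + e⁻ → Na, so n(Na) = 0.05476 mol
m(Na) = 0.05476 × 22.99 = 1.26 g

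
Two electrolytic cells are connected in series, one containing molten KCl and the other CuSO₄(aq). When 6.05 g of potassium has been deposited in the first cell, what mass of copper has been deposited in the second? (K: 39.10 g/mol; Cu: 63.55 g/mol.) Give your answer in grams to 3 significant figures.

4.92 g

n(K) = 6.05 / 39.10 = 0.1547 mol
K⁺ + e⁻ → K, so n(e⁻) = 0.1547 mol
Since the cells are in series, n(e⁻) in the Cu cell is also 0.1547 mol.
Cu²⁺ + 2e⁻ → Cu, so n(Cu) = 0.1547 / 2 = 0.07735 mol
m(Cu) = 0.07735 × 63.55 = 4.92 g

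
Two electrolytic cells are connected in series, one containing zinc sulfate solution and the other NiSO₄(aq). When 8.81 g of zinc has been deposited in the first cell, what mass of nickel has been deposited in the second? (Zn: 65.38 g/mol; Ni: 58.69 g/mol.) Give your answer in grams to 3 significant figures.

n(Zn) = 8.81 / 65.38 = 0.1348 mol
Zn²⁺ + 2e⁻ → Zn, so n(e⁻) = 2 × 0.1348 = 0.2696 mol
Same current for the same time ⇒ same n(e⁻) = 0.2696 mol in both cells.
Ni²⁺ + 2e⁻ → Ni, so n(Ni) = 0.2696 / 2 = 0.1348 mol
m(Ni) = 0.1348 × 58.69 = 7.91 g

7.91 g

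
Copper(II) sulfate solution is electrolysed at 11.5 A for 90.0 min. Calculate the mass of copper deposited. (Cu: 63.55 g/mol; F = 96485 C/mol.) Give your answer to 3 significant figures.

20.5 g

Charge passed = 11.5 × 5400 = 62100 C
n(e⁻) = Q/F = 62100/96485 = 0.6436 mol
Cu²⁺ + 2e⁻ → Cu, so n(Cu) = 0.6436 / 2 = 0.3218 mol
m = 0.3218 × 63.55 = 20.5 g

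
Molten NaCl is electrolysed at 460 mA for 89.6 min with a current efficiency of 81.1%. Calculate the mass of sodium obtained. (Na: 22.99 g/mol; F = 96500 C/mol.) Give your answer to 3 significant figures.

0.478 g

Q = 0.460 × 5376 = 2473 C
n(e⁻) = 2473 / 96500 = 0.02563 mol
Na⁺ + e⁻ → Na, so theoretical m(Na) = 0.02563 × 22.99 = 0.5892 g
Actual mass = 81.1% × 0.5892 = 0.478 g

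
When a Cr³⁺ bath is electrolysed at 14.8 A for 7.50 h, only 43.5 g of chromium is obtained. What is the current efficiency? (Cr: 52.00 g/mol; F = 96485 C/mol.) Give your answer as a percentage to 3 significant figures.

60.6%

Q = 14.8 × 27000 = 3.996×10^5 C
n(e⁻) = 3.996×10^5 / 96485 = 4.142 mol
Cr³⁺ + 3e⁻ → Cr, so theoretical n(Cr) = 1.381 mol → 71.81 g
Efficiency = 43.5 / 71.81 = 0.6058 = 60.6%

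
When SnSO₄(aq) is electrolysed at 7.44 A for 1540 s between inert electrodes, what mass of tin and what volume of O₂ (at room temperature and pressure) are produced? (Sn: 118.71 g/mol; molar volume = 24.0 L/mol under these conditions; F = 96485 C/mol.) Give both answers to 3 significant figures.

Q = 7.44 × 1540 = 11460 C; n(e⁻) = 11460 / 96485 = 0.1188 mol
Cathode: Sn²⁺ + 2e⁻ → Sn → n(Sn) = 0.1188/2 = 0.05940 mol → 7.05 g
Anode: 2H₂O → O₂ + 4H⁺ + 4e⁻ → n(O₂) = 0.1188/4 = 0.02970 mol → 0.713 L

7.05 g Sn; 0.713 L O₂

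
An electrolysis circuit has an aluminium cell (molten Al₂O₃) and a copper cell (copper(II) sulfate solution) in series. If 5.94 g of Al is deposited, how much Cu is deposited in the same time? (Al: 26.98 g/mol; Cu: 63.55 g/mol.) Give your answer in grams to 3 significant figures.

21.0 g

n(Al) = 5.94 / 26.98 = 0.2202 mol
Al³⁺ + 3e⁻ → Al, so n(e⁻) = 3 × 0.2202 = 0.6606 mol
The cells are in series, so the same charge (and hence the same n(e⁻) = 0.6606 mol) passes through both.
Cu²⁺ + 2e⁻ → Cu, so n(Cu) = 0.6606 / 2 = 0.3303 mol
m(Cu) = 0.3303 × 63.55 = 21.0 g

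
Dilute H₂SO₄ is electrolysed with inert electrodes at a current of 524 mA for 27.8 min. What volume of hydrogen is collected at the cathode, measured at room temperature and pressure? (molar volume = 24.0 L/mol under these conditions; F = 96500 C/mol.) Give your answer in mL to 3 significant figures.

Charge passed = 0.524 × 1668 = 874.0 C
Moles of electrons = 874.0 / 96500 = 0.009057 mol
2H⁺ + 2e⁻ → H₂, so n(H₂) = 0.009057 / 2 = 0.004529 mol
V = 0.004529 × 24.0 = 0.1087 L
= 109 mL

109 mL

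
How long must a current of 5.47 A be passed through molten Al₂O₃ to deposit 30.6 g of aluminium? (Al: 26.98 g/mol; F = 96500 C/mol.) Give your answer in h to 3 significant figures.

n(Al) = 30.6 / 26.98 = 1.134 mol
Al³⁺ + 3e⁻ → Al, so n(e⁻) = 3 × 1.134 = 3.402 mol
Q = 3.402 × 96500 = 3.283×10^5 C
t = Q / I = 3.283×10^5 / 5.47 = 60020 s = 16.7 h

16.7 h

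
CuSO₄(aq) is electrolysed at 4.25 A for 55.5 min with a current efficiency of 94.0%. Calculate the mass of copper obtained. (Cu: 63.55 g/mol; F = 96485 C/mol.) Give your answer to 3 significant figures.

4.38 g

Q = 4.25 × 3330 = 14150 C
n(e⁻) = 14150 / 96485 = 0.1467 mol
Cu²⁺ + 2e⁻ → Cu, so theoretical m(Cu) = 0.07335 × 63.55 = 4.661 g
Actual mass = 94.0% × 4.661 = 4.38 g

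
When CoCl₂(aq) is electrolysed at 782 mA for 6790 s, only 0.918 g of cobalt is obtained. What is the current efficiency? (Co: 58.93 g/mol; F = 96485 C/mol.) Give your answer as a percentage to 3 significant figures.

56.6%

Q = 0.782 × 6790 = 5310 C
n(e⁻) = 5310 / 96485 = 0.05503 mol
Co²⁺ + 2e⁻ → Co, so theoretical n(Co) = 0.02752 mol → 1.622 g
Efficiency = 0.918 / 1.622 = 0.5660 = 56.6%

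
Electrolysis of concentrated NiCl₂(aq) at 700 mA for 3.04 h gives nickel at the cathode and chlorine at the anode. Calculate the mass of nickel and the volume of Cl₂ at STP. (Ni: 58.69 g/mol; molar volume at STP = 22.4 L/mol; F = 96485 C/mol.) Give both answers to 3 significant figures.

Q = 0.700 × 10944 = 7661 C; n(e⁻) = 7661 / 96485 = 0.07940 mol
Cathode: Ni²⁺ + 2e⁻ → Ni → n(Ni) = 0.07940/2 = 0.03970 mol → 2.33 g
Anode: 2Cl⁻ → Cl₂ + 2e⁻ → n(Cl₂) = 0.07940/2 = 0.03970 mol → 0.889 L

2.33 g Ni; 0.889 L Cl₂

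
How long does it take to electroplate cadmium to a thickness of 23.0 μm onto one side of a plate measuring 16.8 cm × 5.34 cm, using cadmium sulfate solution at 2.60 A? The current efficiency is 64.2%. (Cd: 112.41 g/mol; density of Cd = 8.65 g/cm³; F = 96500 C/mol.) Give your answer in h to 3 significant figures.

0.510 h

Plated area = 16.8 × 5.34 = 89.71 cm²
Volume = 89.71 × 23.0×10⁻⁴ cm = 0.2063 cm³
m(Cd) = 0.2063 × 8.65 = 1.784 g
n(Cd) = 1.784 / 112.41 = 0.01587 mol; n(e⁻) = 2 × 0.01587 = 0.03174 mol
Q = 0.03174 × 96500 / 0.642 = 4771 C
t = 4771 / 2.60 = 1835 s = 0.510 h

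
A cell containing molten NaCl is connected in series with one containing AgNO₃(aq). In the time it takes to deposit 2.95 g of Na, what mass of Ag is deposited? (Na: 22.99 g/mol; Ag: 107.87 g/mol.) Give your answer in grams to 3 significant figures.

n(Na) = 2.95 / 22.99 = 0.1283 mol
Na⁺ + e⁻ → Na, so n(e⁻) = 0.1283 mol
Same current for the same time ⇒ same n(e⁻) = 0.1283 mol in both cells.
Ag⁺ + e⁻ → Ag, so n(Ag) = 0.1283 mol
m(Ag) = 0.1283 × 107.87 = 13.8 g

13.8 g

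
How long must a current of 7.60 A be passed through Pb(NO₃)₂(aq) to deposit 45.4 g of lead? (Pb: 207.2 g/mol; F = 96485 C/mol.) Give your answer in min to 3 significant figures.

92.7 min

n(Pb) = 45.4 / 207.2 = 0.2191 mol
Pb²⁺ + 2e⁻ → Pb, so n(e⁻) = 2 × 0.2191 = 0.4382 mol
Q = 0.4382 × 96485 = 42280 C
t = Q / I = 42280 / 7.60 = 5563 s = 92.7 min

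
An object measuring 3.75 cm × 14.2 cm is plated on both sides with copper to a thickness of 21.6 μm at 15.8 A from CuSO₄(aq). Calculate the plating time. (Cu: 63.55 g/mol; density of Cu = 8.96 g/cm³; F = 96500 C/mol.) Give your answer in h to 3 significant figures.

0.110 h

Plated area = 2 × 3.75 × 14.2 = 106.5 cm²
Volume = 106.5 × 21.6×10⁻⁴ cm = 0.2300 cm³
m(Cu) = 0.2300 × 8.96 = 2.061 g
n(Cu) = 2.061 / 63.55 = 0.03243 mol; n(e⁻) = 2 × 0.03243 = 0.06486 mol
Q = 0.06486 × 96500 = 6259 C
t = 6259 / 15.8 = 396.1 s = 0.110 h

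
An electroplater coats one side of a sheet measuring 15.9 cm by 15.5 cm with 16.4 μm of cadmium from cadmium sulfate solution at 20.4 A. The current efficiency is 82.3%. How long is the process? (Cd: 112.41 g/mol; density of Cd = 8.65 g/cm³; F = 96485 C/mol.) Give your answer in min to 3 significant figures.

Plated area = 15.9 × 15.5 = 246.5 cm²
Volume = 246.5 × 16.4×10⁻⁴ cm = 0.4043 cm³
m(Cd) = 0.4043 × 8.65 = 3.497 g
n(Cd) = 3.497 / 112.41 = 0.03111 mol; n(e⁻) = 2 × 0.03111 = 0.06222 mol
Q = 0.06222 × 96485 / 0.823 = 7294 C
t = 7294 / 20.4 = 357.5 s = 5.96 min

5.96 min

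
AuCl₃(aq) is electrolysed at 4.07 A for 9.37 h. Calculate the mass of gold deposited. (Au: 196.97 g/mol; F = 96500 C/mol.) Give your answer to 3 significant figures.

Q = It = 4.07 × 33732 = 1.373×10^5 C
n(e⁻) = 1.373×10^5 / 96500 = 1.423 mol
Au³⁺ + 3e⁻ → Au, so n(Au) = 1.423 / 3 = 0.4743 mol
m = 0.4743 × 196.97 = 93.4 g

93.4 g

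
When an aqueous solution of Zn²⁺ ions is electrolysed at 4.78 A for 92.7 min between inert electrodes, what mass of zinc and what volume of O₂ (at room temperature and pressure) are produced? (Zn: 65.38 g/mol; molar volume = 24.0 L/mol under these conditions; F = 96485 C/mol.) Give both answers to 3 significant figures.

Q = 4.78 × 5562 = 26590 C; n(e⁻) = 26590 / 96485 = 0.2756 mol
Cathode: Zn²⁺ + 2e⁻ → Zn → n(Zn) = 0.2756/2 = 0.1378 mol → 9.01 g
Anode: 2H₂O → O₂ + 4H⁺ + 4e⁻ → n(O₂) = 0.2756/4 = 0.06890 mol → 1.65 L

9.01 g Zn; 1.65 L O₂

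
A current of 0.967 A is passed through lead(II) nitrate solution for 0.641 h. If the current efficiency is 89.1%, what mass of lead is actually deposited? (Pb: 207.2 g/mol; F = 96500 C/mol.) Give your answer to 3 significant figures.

2.13 g

Q = 0.967 × 2307.6 = 2231 C
n(e⁻) = 2231 / 96500 = 0.02312 mol
Pb²⁺ + 2e⁻ → Pb, so theoretical m(Pb) = 0.01156 × 207.2 = 2.395 g
Actual mass = 89.1% × 2.395 = 2.13 g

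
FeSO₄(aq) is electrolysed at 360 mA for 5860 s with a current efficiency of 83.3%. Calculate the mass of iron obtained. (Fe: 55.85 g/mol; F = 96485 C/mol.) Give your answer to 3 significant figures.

0.509 g

Q = 0.360 × 5860 = 2110 C
n(e⁻) = 2110 / 96485 = 0.02187 mol
Fe²⁺ + 2e⁻ → Fe, so theoretical m(Fe) = 0.01094 × 55.85 = 0.6110 g
Actual mass = 83.3% × 0.6110 = 0.509 g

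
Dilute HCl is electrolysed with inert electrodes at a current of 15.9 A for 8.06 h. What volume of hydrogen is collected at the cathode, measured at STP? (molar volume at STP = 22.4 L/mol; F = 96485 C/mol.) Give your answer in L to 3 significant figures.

53.6 L

Charge passed = 15.9 × 29016 = 4.614×10^5 C
n(e⁻) = Q/F = 4.614×10^5/96485 = 4.782 mol
2H⁺ + 2e⁻ → H₂, so n(H₂) = 4.782 / 2 = 2.391 mol
V = 2.391 × 22.4 = 53.56 L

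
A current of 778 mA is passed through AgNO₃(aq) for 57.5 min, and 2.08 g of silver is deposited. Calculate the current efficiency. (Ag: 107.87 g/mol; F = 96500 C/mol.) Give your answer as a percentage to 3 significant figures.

69.3%

Q = 0.778 × 3450 = 2684 C
n(e⁻) = 2684 / 96500 = 0.02781 mol
Ag⁺ + e⁻ → Ag, so theoretical n(Ag) = 0.02781 mol → 3.000 g
Efficiency = 2.08 / 3.000 = 0.6933 = 69.3%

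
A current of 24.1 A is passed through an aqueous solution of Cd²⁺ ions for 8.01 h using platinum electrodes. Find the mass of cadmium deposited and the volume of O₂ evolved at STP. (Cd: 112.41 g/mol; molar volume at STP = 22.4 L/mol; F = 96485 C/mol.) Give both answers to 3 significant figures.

405 g Cd; 40.3 L O₂

Q = 24.1 × 28836 = 6.949×10^5 C; n(e⁻) = 6.949×10^5 / 96485 = 7.202 mol
Cathode: Cd²⁺ + 2e⁻ → Cd → n(Cd) = 7.202/2 = 3.601 mol → 405 g
Anode: 2H₂O → O₂ + 4H⁺ + 4e⁻ → n(O₂) = 7.202/4 = 1.801 mol → 40.3 L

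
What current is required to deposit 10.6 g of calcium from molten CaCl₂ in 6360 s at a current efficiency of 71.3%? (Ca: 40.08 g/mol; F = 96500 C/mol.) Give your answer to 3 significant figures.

11.3 A

n(Ca) = 10.6 / 40.08 = 0.2645 mol
Ca²⁺ + 2e⁻ → Ca, so n(e⁻) = 2 × 0.2645 = 0.5290 mol
Q = 0.5290 × 96500 / 0.713 = 71600 C
I = Q / t = 71600 / 6360 s = 11.3 A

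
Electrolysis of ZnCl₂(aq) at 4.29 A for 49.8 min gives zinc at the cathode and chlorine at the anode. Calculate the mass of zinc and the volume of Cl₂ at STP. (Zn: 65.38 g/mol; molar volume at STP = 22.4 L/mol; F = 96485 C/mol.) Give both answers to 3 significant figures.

4.34 g Zn; 1.49 L Cl₂

Q = 4.29 × 2988 = 12820 C; n(e⁻) = 12820 / 96485 = 0.1329 mol
Cathode: Zn²⁺ + 2e⁻ → Zn → n(Zn) = 0.1329/2 = 0.06645 mol → 4.34 g
Anode: 2Cl⁻ → Cl₂ + 2e⁻ → n(Cl₂) = 0.1329/2 = 0.06645 mol → 1.49 L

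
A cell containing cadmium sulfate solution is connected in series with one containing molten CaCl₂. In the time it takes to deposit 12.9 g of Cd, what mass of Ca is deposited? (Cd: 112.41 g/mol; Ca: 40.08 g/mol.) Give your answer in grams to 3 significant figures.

n(Cd) = 12.9 / 112.41 = 0.1148 mol
Cd²⁺ + 2e⁻ → Cd, so n(e⁻) = 2 × 0.1148 = 0.2296 mol
Same current for the same time ⇒ same n(e⁻) = 0.2296 mol in both cells.
Ca²⁺ + 2e⁻ → Ca, so n(Ca) = 0.2296 / 2 = 0.1148 mol
m(Ca) = 0.1148 × 40.08 = 4.60 g

4.60 g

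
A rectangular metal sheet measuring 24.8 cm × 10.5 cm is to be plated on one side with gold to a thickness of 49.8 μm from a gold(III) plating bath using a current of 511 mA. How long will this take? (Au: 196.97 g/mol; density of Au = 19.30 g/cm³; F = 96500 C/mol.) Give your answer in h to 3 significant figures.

Plated area = 24.8 × 10.5 = 260.4 cm²
Volume = 260.4 × 49.8×10⁻⁴ cm = 1.297 cm³
m(Au) = 1.297 × 19.30 = 25.03 g
n(Au) = 25.03 / 196.97 = 0.1271 mol; n(e⁻) = 3 × 0.1271 = 0.3813 mol
Q = 0.3813 × 96500 = 36800 C
t = 36800 / 0.511 = 72020 s = 20.0 h

20.0 h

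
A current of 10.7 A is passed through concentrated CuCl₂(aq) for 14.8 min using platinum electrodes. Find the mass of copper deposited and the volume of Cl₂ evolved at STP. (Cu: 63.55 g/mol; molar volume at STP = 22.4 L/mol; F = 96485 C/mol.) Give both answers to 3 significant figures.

Q = 10.7 × 888 = 9502 C; n(e⁻) = 9502 / 96485 = 0.09848 mol
Cathode: Cu²⁺ + 2e⁻ → Cu → n(Cu) = 0.09848/2 = 0.04924 mol → 3.13 g
Anode: 2Cl⁻ → Cl₂ + 2e⁻ → n(Cl₂) = 0.09848/2 = 0.04924 mol → 1.10 L

3.13 g Cu; 1.10 L Cl₂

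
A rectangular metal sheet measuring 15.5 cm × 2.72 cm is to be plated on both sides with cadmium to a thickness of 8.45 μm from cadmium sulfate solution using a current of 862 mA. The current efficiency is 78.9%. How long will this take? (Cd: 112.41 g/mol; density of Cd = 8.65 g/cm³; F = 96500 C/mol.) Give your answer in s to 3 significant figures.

1560 s

Plated area = 2 × 15.5 × 2.72 = 84.32 cm²
Volume = 84.32 × 8.45×10⁻⁴ cm = 0.07125 cm³
m(Cd) = 0.07125 × 8.65 = 0.6163 g
n(Cd) = 0.6163 / 112.41 = 0.005483 mol; n(e⁻) = 2 × 0.005483 = 0.01097 mol
Q = 0.01097 × 96500 / 0.789 = 1342 C
t = 1342 / 0.862 = 1557 s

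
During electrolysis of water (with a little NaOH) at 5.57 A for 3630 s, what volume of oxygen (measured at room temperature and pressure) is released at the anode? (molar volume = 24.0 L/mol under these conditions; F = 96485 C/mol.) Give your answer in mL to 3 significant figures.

1260 mL

Q = It = 5.57 × 3630 = 20220 C
n(e⁻) = 20220 / 96485 = 0.2096 mol
2H₂O → O₂ + 4H⁺ + 4e⁻, so n(O₂) = 0.2096 / 4 = 0.05240 mol
V = 0.05240 × 24.0 = 1.258 L
= 1260 mL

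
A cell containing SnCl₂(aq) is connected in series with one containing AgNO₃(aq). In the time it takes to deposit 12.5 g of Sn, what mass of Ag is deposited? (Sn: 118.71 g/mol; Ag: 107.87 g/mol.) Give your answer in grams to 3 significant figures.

n(Sn) = 12.5 / 118.71 = 0.1053 mol
Sn²⁺ + 2e⁻ → Sn, so n(e⁻) = 2 × 0.1053 = 0.2106 mol
The cells are in series, so the same charge (and hence the same n(e⁻) = 0.2106 mol) passes through both.
Ag⁺ + e⁻ → Ag, so n(Ag) = 0.2106 mol
m(Ag) = 0.2106 × 107.87 = 22.7 g

22.7 g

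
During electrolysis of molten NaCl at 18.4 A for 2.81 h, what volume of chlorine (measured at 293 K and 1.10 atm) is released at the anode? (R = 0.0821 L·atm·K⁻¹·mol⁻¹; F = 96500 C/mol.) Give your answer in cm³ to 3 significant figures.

21100 cm³

Q = It = 18.4 × 10116 = 1.861×10^5 C
Moles of electrons = 1.861×10^5 / 96500 = 1.928 mol
2Cl⁻ → Cl₂ + 2e⁻, so n(Cl₂) = 1.928 / 2 = 0.9640 mol
V = nRT/P = 0.9640 × 0.0821 × 293 / 1.10 = 21.08 L
= 21100 cm³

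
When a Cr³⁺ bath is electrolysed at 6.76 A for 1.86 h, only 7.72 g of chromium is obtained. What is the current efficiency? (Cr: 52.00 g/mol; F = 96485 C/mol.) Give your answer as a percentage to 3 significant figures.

Q = 6.76 × 6696 = 45260 C
n(e⁻) = 45260 / 96485 = 0.4691 mol
Cr³⁺ + 3e⁻ → Cr, so theoretical n(Cr) = 0.1564 mol → 8.133 g
Efficiency = 7.72 / 8.133 = 0.9492 = 94.9%

94.9%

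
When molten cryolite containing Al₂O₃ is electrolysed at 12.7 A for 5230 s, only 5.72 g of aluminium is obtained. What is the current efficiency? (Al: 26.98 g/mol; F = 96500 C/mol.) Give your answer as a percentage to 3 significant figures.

92.4%

Q = 12.7 × 5230 = 66420 C
n(e⁻) = 66420 / 96500 = 0.6883 mol
Al³⁺ + 3e⁻ → Al, so theoretical n(Al) = 0.2294 mol → 6.189 g
Efficiency = 5.72 / 6.189 = 0.9242 = 92.4%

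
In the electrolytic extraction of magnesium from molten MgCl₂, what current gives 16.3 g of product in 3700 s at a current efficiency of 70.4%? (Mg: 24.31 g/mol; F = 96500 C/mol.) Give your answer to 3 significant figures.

n(Mg) = 16.3 / 24.31 = 0.6705 mol
Mg²⁺ + 2e⁻ → Mg, so n(e⁻) = 2 × 0.6705 = 1.341 mol
Q = 1.341 × 96500 / 0.704 = 1.838×10^5 C
I = Q / t = 1.838×10^5 / 3700 s = 49.7 A

49.7 A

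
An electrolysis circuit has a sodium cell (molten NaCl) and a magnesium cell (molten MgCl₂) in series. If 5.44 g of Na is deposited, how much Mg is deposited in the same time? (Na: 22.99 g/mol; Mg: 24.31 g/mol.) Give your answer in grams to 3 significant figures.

2.88 g

n(Na) = 5.44 / 22.99 = 0.2366 mol
Na⁺ + e⁻ → Na, so n(e⁻) = 0.2366 mol
Same current for the same time ⇒ same n(e⁻) = 0.2366 mol in both cells.
Mg²⁺ + 2e⁻ → Mg, so n(Mg) = 0.2366 / 2 = 0.1183 mol
m(Mg) = 0.1183 × 24.31 = 2.88 g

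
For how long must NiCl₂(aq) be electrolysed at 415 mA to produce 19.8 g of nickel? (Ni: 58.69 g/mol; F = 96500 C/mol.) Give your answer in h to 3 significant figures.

43.6 h

n(Ni) = 19.8 / 58.69 = 0.3374 mol
Ni²⁺ + 2e⁻ → Ni, so n(e⁻) = 2 × 0.3374 = 0.6748 mol
Q = 0.6748 × 96500 = 65120 C
t = Q / I = 65120 / 0.415 = 1.569×10^5 s = 43.6 h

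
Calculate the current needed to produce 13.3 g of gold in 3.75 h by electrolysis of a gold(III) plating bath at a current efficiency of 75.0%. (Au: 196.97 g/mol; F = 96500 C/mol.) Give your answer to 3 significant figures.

1.93 A

n(Au) = 13.3 / 196.97 = 0.06752 mol
Au³⁺ + 3e⁻ → Au, so n(e⁻) = 3 × 0.06752 = 0.2026 mol
Q = 0.2026 × 96500 / 0.750 = 26070 C
I = Q / t = 26070 / 13500 s = 1.93 A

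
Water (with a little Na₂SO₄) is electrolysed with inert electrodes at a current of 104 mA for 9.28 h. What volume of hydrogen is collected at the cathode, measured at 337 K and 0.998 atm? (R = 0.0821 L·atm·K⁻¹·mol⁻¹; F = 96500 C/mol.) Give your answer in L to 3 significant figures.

Q = It = 0.104 × 33408 = 3474 C
Moles of electrons = 3474 / 96500 = 0.03600 mol
2H⁺ + 2e⁻ → H₂, so n(H₂) = 0.03600 / 2 = 0.01800 mol
V = nRT/P = 0.01800 × 0.0821 × 337 / 0.998 = 0.4990 L

0.499 L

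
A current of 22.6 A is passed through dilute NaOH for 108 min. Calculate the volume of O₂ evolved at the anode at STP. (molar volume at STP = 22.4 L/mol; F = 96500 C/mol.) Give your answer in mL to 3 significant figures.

8500 mL

Q = 22.6 A × 6480 s = 1.464×10^5 C
n(e⁻) = Q/F = 1.464×10^5/96500 = 1.517 mol
2H₂O → O₂ + 4H⁺ + 4e⁻, so n(O₂) = 1.517 / 4 = 0.3793 mol
V = 0.3793 × 22.4 = 8.496 L
= 8500 mL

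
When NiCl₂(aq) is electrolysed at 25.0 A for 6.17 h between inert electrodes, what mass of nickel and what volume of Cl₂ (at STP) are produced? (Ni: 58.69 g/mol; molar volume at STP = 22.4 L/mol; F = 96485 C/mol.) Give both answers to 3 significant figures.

169 g Ni; 64.5 L Cl₂

Q = 25.0 × 22212 = 5.553×10^5 C; n(e⁻) = 5.553×10^5 / 96485 = 5.755 mol
Cathode: Ni²⁺ + 2e⁻ → Ni → n(Ni) = 5.755/2 = 2.878 mol → 169 g
Anode: 2Cl⁻ → Cl₂ + 2e⁻ → n(Cl₂) = 5.755/2 = 2.878 mol → 64.5 L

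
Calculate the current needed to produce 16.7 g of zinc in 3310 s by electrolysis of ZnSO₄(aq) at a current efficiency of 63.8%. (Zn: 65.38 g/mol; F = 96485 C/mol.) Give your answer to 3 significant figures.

n(Zn) = 16.7 / 65.38 = 0.2554 mol
Zn²⁺ + 2e⁻ → Zn, so n(e⁻) = 2 × 0.2554 = 0.5108 mol
Q = 0.5108 × 96485 / 0.638 = 77250 C
I = Q / t = 77250 / 3310 s = 23.3 A

23.3 A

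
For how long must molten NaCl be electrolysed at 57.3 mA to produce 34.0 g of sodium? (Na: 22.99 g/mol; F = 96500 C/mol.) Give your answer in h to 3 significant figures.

n(Na) = 34.0 / 22.99 = 1.479 mol
Na⁺ + e⁻ → Na, so n(e⁻) = 1.479 mol
Q = 1.479 × 96500 = 1.427×10^5 C
t = Q / I = 1.427×10^5 / 0.0573 = 2.490×10^6 s = 692 h

692 h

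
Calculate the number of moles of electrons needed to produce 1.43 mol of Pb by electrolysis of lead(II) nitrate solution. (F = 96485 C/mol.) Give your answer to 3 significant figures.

Pb²⁺ + 2e⁻ → Pb, so n(e⁻) = 2 × 1.43 = 2.860 mol

2.86 mol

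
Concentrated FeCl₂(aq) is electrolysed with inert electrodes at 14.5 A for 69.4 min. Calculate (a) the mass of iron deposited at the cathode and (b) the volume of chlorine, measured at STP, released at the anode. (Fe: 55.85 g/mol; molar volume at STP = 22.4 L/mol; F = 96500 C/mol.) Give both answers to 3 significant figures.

17.5 g Fe; 7.01 L Cl₂

Q = 14.5 × 4164 = 60380 C; n(e⁻) = 60380 / 96500 = 0.6257 mol
Cathode: Fe²⁺ + 2e⁻ → Fe → n(Fe) = 0.6257/2 = 0.3129 mol → 17.5 g
Anode: 2Cl⁻ → Cl₂ + 2e⁻ → n(Cl₂) = 0.6257/2 = 0.3129 mol → 7.01 L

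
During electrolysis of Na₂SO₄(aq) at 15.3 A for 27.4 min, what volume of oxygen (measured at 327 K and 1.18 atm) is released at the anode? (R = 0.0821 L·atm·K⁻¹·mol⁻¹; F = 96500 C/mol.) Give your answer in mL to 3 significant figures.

Q = It = 15.3 × 1644 = 25150 C
n(e⁻) = 25150 / 96500 = 0.2606 mol
2H₂O → O₂ + 4H⁺ + 4e⁻, so n(O₂) = 0.2606 / 4 = 0.06515 mol
V = nRT/P = 0.06515 × 0.0821 × 327 / 1.18 = 1.482 L
= 1480 mL

1480 mL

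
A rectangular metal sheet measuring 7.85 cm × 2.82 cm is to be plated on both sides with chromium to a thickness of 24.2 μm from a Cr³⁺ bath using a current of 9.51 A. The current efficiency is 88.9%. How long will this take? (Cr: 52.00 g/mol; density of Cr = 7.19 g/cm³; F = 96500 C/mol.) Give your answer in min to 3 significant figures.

8.45 min

Plated area = 2 × 7.85 × 2.82 = 44.27 cm²
Volume = 44.27 × 24.2×10⁻⁴ cm = 0.1071 cm³
m(Cr) = 0.1071 × 7.19 = 0.7700 g
n(Cr) = 0.7700 / 52.00 = 0.01481 mol; n(e⁻) = 3 × 0.01481 = 0.04443 mol
Q = 0.04443 × 96500 / 0.889 = 4823 C
t = 4823 / 9.51 = 507.2 s = 8.45 min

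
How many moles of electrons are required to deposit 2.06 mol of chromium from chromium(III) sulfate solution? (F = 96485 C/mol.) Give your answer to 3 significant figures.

Cr³⁺ + 3e⁻ → Cr, so n(e⁻) = 3 × 2.06 = 6.180 mol

6.18 mol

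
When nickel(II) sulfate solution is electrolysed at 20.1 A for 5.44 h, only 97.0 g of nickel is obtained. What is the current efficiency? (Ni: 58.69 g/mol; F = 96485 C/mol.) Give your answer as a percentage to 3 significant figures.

Q = 20.1 × 19584 = 3.936×10^5 C
n(e⁻) = 3.936×10^5 / 96485 = 4.079 mol
Ni²⁺ + 2e⁻ → Ni, so theoretical n(Ni) = 2.040 mol → 119.7 g
Efficiency = 97.0 / 119.7 = 0.8104 = 81.0%

81.0%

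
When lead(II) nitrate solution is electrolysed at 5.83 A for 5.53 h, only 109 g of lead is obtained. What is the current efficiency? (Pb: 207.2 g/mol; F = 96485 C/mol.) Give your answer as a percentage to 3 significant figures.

87.5%

Q = 5.83 × 19908 = 1.161×10^5 C
n(e⁻) = 1.161×10^5 / 96485 = 1.203 mol
Pb²⁺ + 2e⁻ → Pb, so theoretical n(Pb) = 0.6015 mol → 124.6 g
Efficiency = 109 / 124.6 = 0.8748 = 87.5%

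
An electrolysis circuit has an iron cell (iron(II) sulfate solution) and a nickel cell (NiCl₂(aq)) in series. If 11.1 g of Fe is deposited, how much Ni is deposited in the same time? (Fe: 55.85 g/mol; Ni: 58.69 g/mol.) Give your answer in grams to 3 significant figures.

11.7 g

n(Fe) = 11.1 / 55.85 = 0.1987 mol
Fe²⁺ + 2e⁻ → Fe, so n(e⁻) = 2 × 0.1987 = 0.3974 mol
Same current for the same time ⇒ same n(e⁻) = 0.3974 mol in both cells.
Ni²⁺ + 2e⁻ → Ni, so n(Ni) = 0.3974 / 2 = 0.1987 mol
m(Ni) = 0.1987 × 58.69 = 11.7 g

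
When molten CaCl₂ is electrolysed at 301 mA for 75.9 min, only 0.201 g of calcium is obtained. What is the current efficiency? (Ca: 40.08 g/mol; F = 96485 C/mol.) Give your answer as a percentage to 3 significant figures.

Q = 0.301 × 4554 = 1371 C
n(e⁻) = 1371 / 96485 = 0.01421 mol
Ca²⁺ + 2e⁻ → Ca, so theoretical n(Ca) = 0.007105 mol → 0.2848 g
Efficiency = 0.201 / 0.2848 = 0.7058 = 70.6%

70.6%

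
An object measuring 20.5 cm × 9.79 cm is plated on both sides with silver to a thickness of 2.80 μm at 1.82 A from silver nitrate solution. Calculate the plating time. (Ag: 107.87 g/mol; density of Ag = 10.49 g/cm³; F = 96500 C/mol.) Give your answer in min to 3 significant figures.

Plated area = 2 × 20.5 × 9.79 = 401.4 cm²
Volume = 401.4 × 2.80×10⁻⁴ cm = 0.1124 cm³
m(Ag) = 0.1124 × 10.49 = 1.179 g
n(Ag) = 1.179 / 107.87 = 0.01093 mol; n(e⁻) = 0.01093 mol
Q = 0.01093 × 96500 = 1055 C
t = 1055 / 1.82 = 579.7 s = 9.66 min

9.66 min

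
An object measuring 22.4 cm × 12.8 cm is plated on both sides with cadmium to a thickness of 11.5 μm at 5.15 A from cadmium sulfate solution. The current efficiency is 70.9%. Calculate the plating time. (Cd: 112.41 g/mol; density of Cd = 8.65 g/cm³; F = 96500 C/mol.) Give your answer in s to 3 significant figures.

Plated area = 2 × 22.4 × 12.8 = 573.4 cm²
Volume = 573.4 × 11.5×10⁻⁴ cm = 0.6594 cm³
m(Cd) = 0.6594 × 8.65 = 5.704 g
n(Cd) = 5.704 / 112.41 = 0.05074 mol; n(e⁻) = 2 × 0.05074 = 0.1015 mol
Q = 0.1015 × 96500 / 0.709 = 13810 C
t = 13810 / 5.15 = 2682 s

2680 s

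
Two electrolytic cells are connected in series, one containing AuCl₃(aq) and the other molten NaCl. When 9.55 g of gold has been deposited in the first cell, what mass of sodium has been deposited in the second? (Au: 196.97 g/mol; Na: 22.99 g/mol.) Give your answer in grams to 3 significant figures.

n(Au) = 9.55 / 196.97 = 0.04848 mol
Au³⁺ + 3e⁻ → Au, so n(e⁻) = 3 × 0.04848 = 0.1454 mol
In series, the same 0.1454 mol of electrons flows through the second cell.
Na⁺ + e⁻ → Na, so n(Na) = 0.1454 mol
m(Na) = 0.1454 × 22.99 = 3.34 g

3.34 g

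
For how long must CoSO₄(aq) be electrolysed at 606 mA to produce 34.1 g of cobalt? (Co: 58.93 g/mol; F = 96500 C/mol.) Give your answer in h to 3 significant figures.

n(Co) = 34.1 / 58.93 = 0.5787 mol
Co²⁺ + 2e⁻ → Co, so n(e⁻) = 2 × 0.5787 = 1.157 mol
Q = 1.157 × 96500 = 1.117×10^5 C
t = Q / I = 1.117×10^5 / 0.606 = 1.843×10^5 s = 51.2 h

51.2 h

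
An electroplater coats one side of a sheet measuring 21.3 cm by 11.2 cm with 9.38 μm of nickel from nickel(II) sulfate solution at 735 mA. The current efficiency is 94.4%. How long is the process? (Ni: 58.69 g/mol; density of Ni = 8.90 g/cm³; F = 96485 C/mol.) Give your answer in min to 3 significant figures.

157 min

Plated area = 21.3 × 11.2 = 238.6 cm²
Volume = 238.6 × 9.38×10⁻⁴ cm = 0.2238 cm³
m(Ni) = 0.2238 × 8.90 = 1.992 g
n(Ni) = 1.992 / 58.69 = 0.03394 mol; n(e⁻) = 2 × 0.03394 = 0.06788 mol
Q = 0.06788 × 96485 / 0.944 = 6938 C
t = 6938 / 0.735 = 9439 s = 157 min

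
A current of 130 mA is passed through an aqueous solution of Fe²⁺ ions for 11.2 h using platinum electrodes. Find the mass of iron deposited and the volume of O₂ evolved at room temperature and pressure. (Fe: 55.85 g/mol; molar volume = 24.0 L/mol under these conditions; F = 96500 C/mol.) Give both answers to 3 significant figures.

Q = 0.130 × 40320 = 5242 C; n(e⁻) = 5242 / 96500 = 0.05432 mol
Cathode: Fe²⁺ + 2e⁻ → Fe → n(Fe) = 0.05432/2 = 0.02716 mol → 1.52 g
Anode: 2H₂O → O₂ + 4H⁺ + 4e⁻ → n(O₂) = 0.05432/4 = 0.01358 mol → 0.326 L

1.52 g Fe; 0.326 L O₂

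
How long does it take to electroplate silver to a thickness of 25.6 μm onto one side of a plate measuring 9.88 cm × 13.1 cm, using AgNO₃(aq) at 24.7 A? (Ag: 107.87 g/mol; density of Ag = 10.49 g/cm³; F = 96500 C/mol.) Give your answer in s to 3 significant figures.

126 s

Plated area = 9.88 × 13.1 = 129.4 cm²
Volume = 129.4 × 25.6×10⁻⁴ cm = 0.3313 cm³
m(Ag) = 0.3313 × 10.49 = 3.475 g
n(Ag) = 3.475 / 107.87 = 0.03221 mol; n(e⁻) = 0.03221 mol
Q = 0.03221 × 96500 = 3108 C
t = 3108 / 24.7 = 125.8 s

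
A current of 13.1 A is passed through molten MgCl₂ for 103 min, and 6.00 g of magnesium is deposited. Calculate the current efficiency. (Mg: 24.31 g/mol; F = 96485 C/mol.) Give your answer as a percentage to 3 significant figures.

58.8%

Q = 13.1 × 6180 = 80960 C
n(e⁻) = 80960 / 96485 = 0.8391 mol
Mg²⁺ + 2e⁻ → Mg, so theoretical n(Mg) = 0.4196 mol → 10.20 g
Efficiency = 6.00 / 10.20 = 0.5882 = 58.8%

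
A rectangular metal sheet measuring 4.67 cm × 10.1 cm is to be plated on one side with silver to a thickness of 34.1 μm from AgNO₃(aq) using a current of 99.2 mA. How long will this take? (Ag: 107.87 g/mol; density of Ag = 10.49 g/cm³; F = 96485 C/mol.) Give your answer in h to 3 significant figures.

Plated area = 4.67 × 10.1 = 47.17 cm²
Volume = 47.17 × 34.1×10⁻⁴ cm = 0.1608 cm³
m(Ag) = 0.1608 × 10.49 = 1.687 g
n(Ag) = 1.687 / 107.87 = 0.01564 mol; n(e⁻) = 0.01564 mol
Q = 0.01564 × 96485 = 1509 C
t = 1509 / 0.0992 = 15210 s = 4.23 h

4.23 h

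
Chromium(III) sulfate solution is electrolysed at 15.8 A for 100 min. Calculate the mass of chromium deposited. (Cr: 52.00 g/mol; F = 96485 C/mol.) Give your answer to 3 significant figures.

Q = It = 15.8 × 6000 = 94800 C
n(e⁻) = 94800 / 96485 = 0.9825 mol
Cr³⁺ + 3e⁻ → Cr, so n(Cr) = 0.9825 / 3 = 0.3275 mol
m = 0.3275 × 52.00 = 17.0 g

17.0 g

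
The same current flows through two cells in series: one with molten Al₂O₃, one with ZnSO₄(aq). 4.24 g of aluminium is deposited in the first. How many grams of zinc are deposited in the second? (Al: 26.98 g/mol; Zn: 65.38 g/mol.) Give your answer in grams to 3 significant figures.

15.4 g

n(Al) = 4.24 / 26.98 = 0.1572 mol
Al³⁺ + 3e⁻ → Al, so n(e⁻) = 3 × 0.1572 = 0.4716 mol
Since the cells are in series, n(e⁻) in the Zn cell is also 0.4716 mol.
Zn²⁺ + 2e⁻ → Zn, so n(Zn) = 0.4716 / 2 = 0.2358 mol
m(Zn) = 0.2358 × 65.38 = 15.4 g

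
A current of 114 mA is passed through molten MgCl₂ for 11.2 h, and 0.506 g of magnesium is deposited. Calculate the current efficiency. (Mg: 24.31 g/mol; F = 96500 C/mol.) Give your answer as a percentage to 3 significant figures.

87.4%

Q = 0.114 × 40320 = 4596 C
n(e⁻) = 4596 / 96500 = 0.04763 mol
Mg²⁺ + 2e⁻ → Mg, so theoretical n(Mg) = 0.02382 mol → 0.5791 g
Efficiency = 0.506 / 0.5791 = 0.8738 = 87.4%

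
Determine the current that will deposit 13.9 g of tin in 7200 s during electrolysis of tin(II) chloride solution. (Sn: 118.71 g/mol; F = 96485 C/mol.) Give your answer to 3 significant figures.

3.14 A

n(Sn) = 13.9 / 118.71 = 0.1171 mol
Sn²⁺ + 2e⁻ → Sn, so n(e⁻) = 2 × 0.1171 = 0.2342 mol
Q = 0.2342 × 96485 = 22600 C
I = Q / t = 22600 / 7200 s = 3.14 A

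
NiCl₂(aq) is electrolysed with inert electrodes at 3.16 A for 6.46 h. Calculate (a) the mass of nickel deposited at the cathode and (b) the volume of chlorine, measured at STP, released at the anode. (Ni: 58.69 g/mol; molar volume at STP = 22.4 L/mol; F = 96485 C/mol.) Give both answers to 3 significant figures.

22.4 g Ni; 8.53 L Cl₂

Q = 3.16 × 23256 = 73490 C; n(e⁻) = 73490 / 96485 = 0.7617 mol
Cathode: Ni²⁺ + 2e⁻ → Ni → n(Ni) = 0.7617/2 = 0.3809 mol → 22.4 g
Anode: 2Cl⁻ → Cl₂ + 2e⁻ → n(Cl₂) = 0.7617/2 = 0.3809 mol → 8.53 L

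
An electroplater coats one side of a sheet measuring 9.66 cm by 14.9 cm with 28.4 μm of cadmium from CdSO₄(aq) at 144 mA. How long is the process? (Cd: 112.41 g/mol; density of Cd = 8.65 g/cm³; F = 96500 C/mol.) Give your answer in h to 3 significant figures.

Plated area = 9.66 × 14.9 = 143.9 cm²
Volume = 143.9 × 28.4×10⁻⁴ cm = 0.4087 cm³
m(Cd) = 0.4087 × 8.65 = 3.535 g
n(Cd) = 3.535 / 112.41 = 0.03145 mol; n(e⁻) = 2 × 0.03145 = 0.06290 mol
Q = 0.06290 × 96500 = 6070 C
t = 6070 / 0.144 = 42150 s = 11.7 h

11.7 h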